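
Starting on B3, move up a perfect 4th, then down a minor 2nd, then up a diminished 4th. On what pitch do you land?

B3 up a perfect fourth → E4 (5 semitones).
A minor second down from E4 is D#4.
Up a diminished fourth from D#4: G4 (4 semitones up).

G4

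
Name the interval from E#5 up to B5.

E to B spans five letter names (E-F-G-A-B): a fifth.
The perfect fifth is 7 semitones; here we have 6, one semitone narrower: diminished.

diminished fifth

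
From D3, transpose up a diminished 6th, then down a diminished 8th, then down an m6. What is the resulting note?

Up a diminished sixth from D3: Bbb3 (7 semitones up).
Bbb3 down a diminished octave → Bb2 (11 semitones).
A minor sixth down from Bb2 is D2.

D2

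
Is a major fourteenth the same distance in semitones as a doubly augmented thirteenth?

Both span 23 semitones: a major fourteenth and a doubly augmented thirteenth are the same chromatic distance.

Yes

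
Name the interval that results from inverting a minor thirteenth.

First reduce the compound minor thirteenth to its simple form, a minor sixth.
The rule of nine gives the new number: 9 − 6 = 3, so a sixth becomes a third.
And minor becomes major under inversion, so we get a major third.

major third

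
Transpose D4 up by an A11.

Counting four letter names plus an octave up from D lands on G.
Moving 18 semitones up from D4 (the size of an augmented eleventh) reaches G#5.

G#5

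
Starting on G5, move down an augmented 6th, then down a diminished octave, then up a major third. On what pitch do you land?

G5 down an augmented sixth → Bbb4 (10 semitones).
A diminished octave down from Bbb4 is Bb3.
Up a major third from Bb3: D4 (4 semitones up).

D4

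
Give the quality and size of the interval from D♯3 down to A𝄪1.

Descending from D#3 to A##1 is the same interval as ascending A##1 to D#3.
A to D spans four letter names (A-B-C-D), plus an octave — that makes it an eleventh of some quality.
The perfect eleventh is 17 semitones; here we have 16, one semitone narrower: diminished.
(Equivalently, a compound diminished fourth: a diminished fourth plus an octave.)

diminished 11th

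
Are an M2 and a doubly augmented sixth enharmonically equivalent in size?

No

2 semitones (major second) vs 11 semitones (doubly augmented sixth): not equal.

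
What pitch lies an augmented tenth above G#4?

B##5

Three letters up from G (plus an octave) reaches B.
An augmented tenth spans 17 semitones, so from G#4 the target pitch is B##5.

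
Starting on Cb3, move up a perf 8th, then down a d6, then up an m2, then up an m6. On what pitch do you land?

Db4

Cb3 up a perfect octave → Cb4 (12 semitones).
Cb4 down a diminished sixth → E3 (7 semitones).
A minor second up from E3 is F3.
A minor sixth up from F3 is Db4.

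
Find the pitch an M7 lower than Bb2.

The seventh takes the letter from B down to C.
A major seventh spans 11 semitones, so from Bb2 the target pitch is Cb2.

Cb2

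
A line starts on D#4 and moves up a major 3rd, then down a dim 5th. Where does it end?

B##3

A major third up from D#4 is F##4.
Down a diminished fifth from F##4: B##3 (6 semitones down).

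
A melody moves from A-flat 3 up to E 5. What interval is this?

A12

A to E spans five letter names (A-B-C-D-E), plus an octave: a twelfth.
Ab3 to E5 spans 20 semitones — one semitone wider than the perfect twelfth (19) — giving an augmented twelfth.
(Equivalently, a compound augmented fifth: an augmented fifth plus an octave.)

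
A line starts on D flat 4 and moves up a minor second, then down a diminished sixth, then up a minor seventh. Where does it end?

A minor second up from Db4 is Ebb4.
A diminished sixth down from Ebb4 is G3.
Up a minor seventh from G3: F4 (10 semitones up).

F 4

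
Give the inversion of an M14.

minor 2nd

First reduce the compound major fourteenth to its simple form, a major seventh.
Interval numbers invert to sum to nine: 7 + 2 = 9, so a seventh inverts to a second.
Quality inverts too: major becomes minor. That makes the inversion a minor second.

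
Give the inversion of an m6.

Interval numbers invert to sum to nine: 6 + 3 = 9, so a sixth inverts to a third.
And minor becomes major under inversion, so we get a major third.

major 3rd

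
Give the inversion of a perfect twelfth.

First reduce the compound perfect twelfth to its simple form, a perfect fifth.
Interval numbers invert to sum to nine: 5 + 4 = 9, so a fifth inverts to a fourth.
The quality also flips — perfect stays perfect — giving a perfect fourth.

P4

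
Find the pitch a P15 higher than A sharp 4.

A fifteenth keeps the letter name A, two octaves up from A.
A perfect fifteenth spans 24 semitones, so from A#4 the target pitch is A#6.

A sharp 6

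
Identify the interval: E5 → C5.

Descending from E5 to C5 is the same interval as ascending C5 to E5.
C to E spans three letter names (C-D-E): a third.
C5 to E5 is 4 semitones, matching the major third exactly, so the quality is major.

major third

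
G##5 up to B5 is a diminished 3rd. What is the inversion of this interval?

Inverted interval numbers add to nine, so a third pairs with a sixth (3 + 6 = 9).
Quality inverts too: diminished becomes augmented. That makes the inversion an augmented sixth.

A6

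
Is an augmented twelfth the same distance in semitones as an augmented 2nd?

20 semitones (augmented twelfth) vs 3 semitones (augmented second): not equal.

No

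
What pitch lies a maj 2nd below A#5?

G#5

The second takes the letter from A down to G.
A major second is 2 semitones; 2 semitones down from A#5 gives G#5.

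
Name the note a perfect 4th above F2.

Counting four letter names up from F lands on B.
A perfect fourth spans 5 semitones, so from F2 the target pitch is Bb2.

Bb2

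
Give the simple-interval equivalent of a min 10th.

minor 3rd

Subtracting seven from the interval number removes an octave: 10 − 7 = 3.
Quality carries through unchanged, so the simple form is a minor third.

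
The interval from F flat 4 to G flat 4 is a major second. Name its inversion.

m7

The rule of nine gives the new number: 9 − 2 = 7, so a second becomes a seventh.
And major becomes minor under inversion, so we get a minor seventh.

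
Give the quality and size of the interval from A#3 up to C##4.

A to C spans three letter names (A-B-C): a third.
Counting semitones, A#3→C##4 is 4, which is the major third.

major third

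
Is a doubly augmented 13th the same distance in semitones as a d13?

No

23 semitones (doubly augmented thirteenth) vs 19 semitones (diminished thirteenth): not equal.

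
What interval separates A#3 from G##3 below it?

Descending from A#3 to G##3 is the same interval as ascending G##3 to A#3.
G to A spans two letter names (G-A), so the interval is some kind of second.
G##3 to A#3 is 1 semitone, a half step short of the major second (2), so this is minor.

minor second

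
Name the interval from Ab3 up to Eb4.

A to E spans five letter names (A-B-C-D-E): a fifth.
The perfect fifth spans 7 semitones, and Ab3 to Eb4 is exactly 7 semitones — so this is a perfect fifth.

perfect 5th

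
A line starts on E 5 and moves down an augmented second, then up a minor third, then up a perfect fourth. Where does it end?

An augmented second down from E5 is Db5.
Up a minor third from Db5: Fb5 (3 semitones up).
Fb5 up a perfect fourth → Bbb5 (5 semitones).

B double-flat 5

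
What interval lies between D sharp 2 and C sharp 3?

D to C spans seven letter names (D-E-F-G-A-B-C): a seventh.
D#2 to C#3 is 10 semitones, a half step short of the major seventh (11), so this is minor.

minor seventh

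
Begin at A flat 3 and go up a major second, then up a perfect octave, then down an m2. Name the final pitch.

A 4

A major second up from Ab3 is Bb3.
Up a perfect octave from Bb3: Bb4 (12 semitones up).
Down a minor second from Bb4: A4 (1 semitone down).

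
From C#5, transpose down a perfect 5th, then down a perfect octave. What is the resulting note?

C#5 down a perfect fifth → F#4 (7 semitones).
Down a perfect octave from F#4: F#3 (12 semitones down).

F#3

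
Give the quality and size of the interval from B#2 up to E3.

B to E spans four letter names (B-C-D-E): a fourth.
The perfect fourth is 5 semitones; here we have 4, one semitone narrower: diminished.

diminished 4th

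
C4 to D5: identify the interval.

major 9th

C to D spans two letter names (C-D), plus an octave, so the interval is some kind of ninth.
Counting semitones, C4→D5 is 14, which is the major ninth.
(Equivalently, a compound major second: a major second plus an octave.)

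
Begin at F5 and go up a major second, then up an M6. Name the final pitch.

A major second up from F5 is G5.
G5 up a major sixth → E6 (9 semitones).

E6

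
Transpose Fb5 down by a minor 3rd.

Db5

Counting three letter names down from F lands on D.
Moving 3 semitones down from Fb5 (the size of a minor third) reaches Db5.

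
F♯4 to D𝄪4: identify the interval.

diminished third

Descending from F#4 to D##4 is the same interval as ascending D##4 to F#4.
D to F spans three letter names (D-E-F): a third.
A major third would be 4 semitones; D##4 to F#4 is 2, two semitones narrower, so the interval is diminished.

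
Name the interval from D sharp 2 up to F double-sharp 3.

major tenth

D to F spans three letter names (D-E-F), plus an octave: a tenth.
D#2 to F##3 is 16 semitones, matching the major tenth exactly, so the quality is major.
(Equivalently, a compound major third: a major third plus an octave.)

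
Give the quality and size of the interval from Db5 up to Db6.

D to D is the same letter name, plus an octave — that makes it an octave of some quality.
Counting semitones, Db5→Db6 is 12, which is the perfect octave.

perfect 8th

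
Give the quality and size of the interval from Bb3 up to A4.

major seventh

B to A spans seven letter names (B-C-D-E-F-G-A): a seventh.
Bb3 to A4 is 11 semitones, matching the major seventh exactly, so the quality is major.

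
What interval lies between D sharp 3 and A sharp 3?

P5

D to A spans five letter names (D-E-F-G-A): a fifth.
D#3 to A#3 is 7 semitones, matching the perfect fifth exactly, so the quality is perfect.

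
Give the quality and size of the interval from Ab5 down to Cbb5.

A6

Descending from Ab5 to Cbb5 is the same interval as ascending Cbb5 to Ab5.
C to A spans six letter names (C-D-E-F-G-A): a sixth.
The major sixth is 9 semitones; here we have 10, one semitone wider: augmented.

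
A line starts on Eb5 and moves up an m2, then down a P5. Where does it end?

A minor second up from Eb5 is Fb5.
Down a perfect fifth from Fb5: Bbb4 (7 semitones down).

Bbb4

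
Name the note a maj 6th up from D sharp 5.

B sharp 5

The sixth takes the letter from D up to B.
A major sixth is 9 semitones; 9 semitones up from D#5 gives B#5.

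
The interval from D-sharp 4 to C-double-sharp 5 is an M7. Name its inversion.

minor second

Interval numbers invert to sum to nine: 7 + 2 = 9, so a seventh inverts to a second.
The quality also flips — major becomes minor — giving a minor second.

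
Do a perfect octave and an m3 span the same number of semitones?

No

A perfect octave spans 12 semitones; a minor third spans 3 semitones. They differ by 9.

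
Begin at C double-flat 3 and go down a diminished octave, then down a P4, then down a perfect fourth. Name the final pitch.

A diminished octave down from Cbb3 is Cb2.
Cb2 down a perfect fourth → Gb1 (5 semitones).
Down a perfect fourth from Gb1: Db1 (5 semitones down).

D flat 1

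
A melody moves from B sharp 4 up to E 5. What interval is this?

d4

B to E spans four letter names (B-C-D-E), so the interval is some kind of fourth.
The perfect fourth is 5 semitones; here we have 4, one semitone narrower: diminished.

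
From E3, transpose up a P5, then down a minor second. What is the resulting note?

A#3

A perfect fifth up from E3 is B3.
Down a minor second from B3: A#3 (1 semitone down).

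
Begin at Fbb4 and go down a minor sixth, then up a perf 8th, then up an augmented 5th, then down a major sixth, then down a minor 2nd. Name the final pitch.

F4

Down a minor sixth from Fbb4: Abb3 (8 semitones down).
Abb3 up a perfect octave → Abb4 (12 semitones).
Abb4 up an augmented fifth → Eb5 (8 semitones).
Eb5 down a major sixth → Gb4 (9 semitones).
Down a minor second from Gb4: F4 (1 semitone down).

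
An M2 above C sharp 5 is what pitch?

The second takes the letter from C up to D.
A major second is 2 semitones; 2 semitones up from C#5 gives D#5.

D sharp 5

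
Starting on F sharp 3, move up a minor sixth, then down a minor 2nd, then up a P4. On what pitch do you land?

Up a minor sixth from F#3: D4 (8 semitones up).
D4 down a minor second → C#4 (1 semitone).
Up a perfect fourth from C#4: F#4 (5 semitones up).

F sharp 4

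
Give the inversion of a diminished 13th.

First reduce the compound diminished thirteenth to its simple form, a diminished sixth.
Inverted interval numbers add to nine, so a sixth pairs with a third (6 + 3 = 9).
The quality also flips — diminished becomes augmented — giving an augmented third.

augmented 3rd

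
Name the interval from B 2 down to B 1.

Descending from B2 to B1 is the same interval as ascending B1 to B2.
B to B is the same letter name, plus an octave, so the interval is some kind of octave.
Counting semitones, B1→B2 is 12, which is the perfect octave.

perfect 8th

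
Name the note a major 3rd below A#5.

F#5

Counting three letter names down from A lands on F.
A major third is 4 semitones; 4 semitones down from A#5 gives F#5.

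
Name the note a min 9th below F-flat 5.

Counting two letter names plus an octave down from F lands on E.
A minor ninth is 13 semitones; 13 semitones down from Fb5 gives Eb4.

E-flat 4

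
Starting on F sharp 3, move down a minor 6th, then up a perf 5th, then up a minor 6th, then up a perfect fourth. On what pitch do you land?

F sharp 4

A minor sixth down from F#3 is A#2.
A#2 up a perfect fifth → E#3 (7 semitones).
A minor sixth up from E#3 is C#4.
C#4 up a perfect fourth → F#4 (5 semitones).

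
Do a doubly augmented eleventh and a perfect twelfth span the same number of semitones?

Yes

A doubly augmented eleventh spans 19 semitones, and a perfect twelfth also spans 19 semitones — they're enharmonic.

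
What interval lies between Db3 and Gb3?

perfect fourth

D to G spans four letter names (D-E-F-G), so the interval is some kind of fourth.
Db3 to Gb3 is 5 semitones, matching the perfect fourth exactly, so the quality is perfect.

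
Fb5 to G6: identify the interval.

F to G spans two letter names (F-G), plus an octave — that makes it a ninth of some quality.
Fb5 to G6 spans 15 semitones — one semitone wider than the major ninth (14) — giving an augmented ninth.
(Equivalently, a compound augmented second: an augmented second plus an octave.)

A9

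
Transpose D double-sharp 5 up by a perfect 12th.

A double-sharp 6

The twelfth's letter: D up five letter names plus an octave → A.
Moving 19 semitones up from D##5 (the size of a perfect twelfth) reaches A##6.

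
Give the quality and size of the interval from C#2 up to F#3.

perfect eleventh

C to F spans four letter names (C-D-E-F), plus an octave: an eleventh.
Counting semitones, C#2→F#3 is 17, which is the perfect eleventh.
(Equivalently, a compound perfect fourth: a perfect fourth plus an octave.)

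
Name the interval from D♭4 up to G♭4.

perfect fourth

D to G spans four letter names (D-E-F-G), so the interval is some kind of fourth.
Db4 to Gb4 is 5 semitones, matching the perfect fourth exactly, so the quality is perfect.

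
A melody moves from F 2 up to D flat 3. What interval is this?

minor 6th

F to D spans six letter names (F-G-A-B-C-D), so the interval is some kind of sixth.
At 8 semitones, F2→Db3 falls one short of a major sixth: minor.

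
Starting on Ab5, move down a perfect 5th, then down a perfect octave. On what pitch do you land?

Down a perfect fifth from Ab5: Db5 (7 semitones down).
Down a perfect octave from Db5: Db4 (12 semitones down).

Db4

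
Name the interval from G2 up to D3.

G to D spans five letter names (G-A-B-C-D): a fifth.
Counting semitones, G2→D3 is 7, which is the perfect fifth.

P5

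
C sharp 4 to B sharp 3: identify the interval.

minor second

Descending from C#4 to B#3 is the same interval as ascending B#3 to C#4.
B to C spans two letter names (B-C): a second.
At 1 semitone, B#3→C#4 falls one short of a major second: minor.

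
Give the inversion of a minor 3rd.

Interval numbers invert to sum to nine: 3 + 6 = 9, so a third inverts to a sixth.
And minor becomes major under inversion, so we get a major sixth.

M6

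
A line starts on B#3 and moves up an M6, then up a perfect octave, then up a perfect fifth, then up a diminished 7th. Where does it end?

C#7

A major sixth up from B#3 is G##4.
A perfect octave up from G##4 is G##5.
Up a perfect fifth from G##5: D##6 (7 semitones up).
Up a diminished seventh from D##6: C#7 (9 semitones up).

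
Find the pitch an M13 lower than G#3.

Counting six letter names plus an octave down from G lands on B.
Moving 21 semitones down from G#3 (the size of a major thirteenth) reaches B1.

B1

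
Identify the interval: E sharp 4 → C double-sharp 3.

Descending from E#4 to C##3 is the same interval as ascending C##3 to E#4.
C to E spans three letter names (C-D-E), plus an octave: a tenth.
At 15 semitones, C##3→E#4 falls one short of a major tenth: minor.
(Equivalently, a compound minor third: a minor third plus an octave.)

minor 10th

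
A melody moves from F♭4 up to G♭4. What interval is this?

F to G spans two letter names (F-G): a second.
The major second spans 2 semitones, and Fb4 to Gb4 is exactly 2 semitones — so this is a major second.

major second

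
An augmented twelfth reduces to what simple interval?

Subtracting seven from the interval number removes an octave: 12 − 7 = 5.
So an augmented twelfth is an octave plus an augmented fifth. The quality is unchanged.

augmented fifth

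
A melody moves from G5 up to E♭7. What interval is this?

minor thirteenth

G to E spans six letter names (G-A-B-C-D-E), plus an octave: a thirteenth.
At 20 semitones, G5→Eb7 falls one short of a major thirteenth: minor.
(Equivalently, a compound minor sixth: a minor sixth plus an octave.)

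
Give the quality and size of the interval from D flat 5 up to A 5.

augmented 5th

D to A spans five letter names (D-E-F-G-A) — that makes it a fifth of some quality.
Db5 to A5 spans 8 semitones — one semitone wider than the perfect fifth (7) — giving an augmented fifth.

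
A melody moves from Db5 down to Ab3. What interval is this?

perfect 11th

Descending from Db5 to Ab3 is the same interval as ascending Ab3 to Db5.
A to D spans four letter names (A-B-C-D), plus an octave — that makes it an eleventh of some quality.
Counting semitones, Ab3→Db5 is 17, which is the perfect eleventh.
(Equivalently, a compound perfect fourth: a perfect fourth plus an octave.)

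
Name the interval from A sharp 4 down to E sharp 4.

perfect 4th

Descending from A#4 to E#4 is the same interval as ascending E#4 to A#4.
E to A spans four letter names (E-F-G-A), so the interval is some kind of fourth.
The perfect fourth spans 5 semitones, and E#4 to A#4 is exactly 5 semitones — so this is a perfect fourth.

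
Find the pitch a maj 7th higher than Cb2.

Seven letter names up from C: B.
A major seventh spans 11 semitones, so from Cb2 the target pitch is Bb2.

Bb2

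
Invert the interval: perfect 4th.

perfect 5th

Inverted interval numbers add to nine, so a fourth pairs with a fifth (4 + 5 = 9).
The quality also flips — perfect stays perfect — giving a perfect fifth.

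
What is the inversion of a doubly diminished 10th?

First reduce the compound doubly diminished tenth to its simple form, a doubly diminished third.
The rule of nine gives the new number: 9 − 3 = 6, so a third becomes a sixth.
The quality also flips — doubly diminished becomes doubly augmented — giving a doubly augmented sixth.

AA6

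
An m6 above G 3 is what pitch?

E flat 4

Six letter names up from G: E.
A minor sixth spans 8 semitones, so from G3 the target pitch is Eb4.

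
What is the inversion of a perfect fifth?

Interval numbers invert to sum to nine: 5 + 4 = 9, so a fifth inverts to a fourth.
And perfect stays perfect under inversion, so we get a perfect fourth.

P4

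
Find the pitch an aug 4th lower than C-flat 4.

G-double-flat 3

Counting four letter names down from C lands on G.
An augmented fourth is 6 semitones; 6 semitones down from Cb4 gives Gbb3.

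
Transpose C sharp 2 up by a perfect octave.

C sharp 3

An octave keeps the letter name C, an octave up from C.
A perfect octave is 12 semitones; 12 semitones up from C#2 gives C#3.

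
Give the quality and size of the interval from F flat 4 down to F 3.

Descending from Fb4 to F3 is the same interval as ascending F3 to Fb4.
F to F is the same letter name, plus an octave, so the interval is some kind of octave.
The perfect octave is 12 semitones; here we have 11, one semitone narrower: diminished.

diminished 8th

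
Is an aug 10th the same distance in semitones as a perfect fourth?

17 semitones (augmented tenth) vs 5 semitones (perfect fourth): not equal.

No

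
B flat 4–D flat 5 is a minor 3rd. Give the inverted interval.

Inverted interval numbers add to nine, so a third pairs with a sixth (3 + 6 = 9).
Quality inverts too: minor becomes major. That makes the inversion a major sixth.

M6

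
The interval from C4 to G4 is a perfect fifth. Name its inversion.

perfect fourth

Inverted interval numbers add to nine, so a fifth pairs with a fourth (5 + 4 = 9).
Quality inverts too: perfect stays perfect. That makes the inversion a perfect fourth.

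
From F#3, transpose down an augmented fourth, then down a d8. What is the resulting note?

Down an augmented fourth from F#3: C3 (6 semitones down).
A diminished octave down from C3 is C#2.

C#2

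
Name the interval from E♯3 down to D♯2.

Descending from E#3 to D#2 is the same interval as ascending D#2 to E#3.
D to E spans two letter names (D-E), plus an octave: a ninth.
D#2 to E#3 is 14 semitones, matching the major ninth exactly, so the quality is major.
(Equivalently, a compound major second: a major second plus an octave.)

major 9th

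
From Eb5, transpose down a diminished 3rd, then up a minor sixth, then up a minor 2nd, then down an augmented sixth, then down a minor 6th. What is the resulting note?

Fb4

Eb5 down a diminished third → C#5 (2 semitones).
A minor sixth up from C#5 is A5.
Up a minor second from A5: Bb5 (1 semitone up).
Down an augmented sixth from Bb5: Dbb5 (10 semitones down).
Dbb5 down a minor sixth → Fb4 (8 semitones).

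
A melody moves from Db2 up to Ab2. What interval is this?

D to A spans five letter names (D-E-F-G-A) — that makes it a fifth of some quality.
The perfect fifth spans 7 semitones, and Db2 to Ab2 is exactly 7 semitones — so this is a perfect fifth.

perfect 5th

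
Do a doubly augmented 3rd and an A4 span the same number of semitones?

Yes

Both span 6 semitones: a doubly augmented third and an augmented fourth are the same chromatic distance.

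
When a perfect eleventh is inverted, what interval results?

P5

First reduce the compound perfect eleventh to its simple form, a perfect fourth.
Interval numbers invert to sum to nine: 4 + 5 = 9, so a fourth inverts to a fifth.
The quality also flips — perfect stays perfect — giving a perfect fifth.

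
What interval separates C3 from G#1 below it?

d11

Descending from C3 to G#1 is the same interval as ascending G#1 to C3.
G to C spans four letter names (G-A-B-C), plus an octave, so the interval is some kind of eleventh.
G#1 to C3 spans 16 semitones — one semitone narrower than the perfect eleventh (17) — giving a diminished eleventh.
(Equivalently, a compound diminished fourth: a diminished fourth plus an octave.)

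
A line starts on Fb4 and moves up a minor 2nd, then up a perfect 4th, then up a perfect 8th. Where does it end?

Up a minor second from Fb4: Gbb4 (1 semitone up).
Up a perfect fourth from Gbb4: Cbb5 (5 semitones up).
Cbb5 up a perfect octave → Cbb6 (12 semitones).

Cbb6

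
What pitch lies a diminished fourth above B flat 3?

E double-flat 4

Counting four letter names up from B lands on E.
Moving 4 semitones up from Bb3 (the size of a diminished fourth) reaches Ebb4.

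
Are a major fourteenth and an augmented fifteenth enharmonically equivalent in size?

A major fourteenth is 23 semitones but an augmented fifteenth is 25 semitones — different sizes.

No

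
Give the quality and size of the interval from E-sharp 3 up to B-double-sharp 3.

E to B spans five letter names (E-F-G-A-B) — that makes it a fifth of some quality.
A perfect fifth would be 7 semitones; E#3 to B##3 is 8, one semitone wider, so the interval is augmented.

augmented fifth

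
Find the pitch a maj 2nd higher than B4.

Two letter names up from B: C.
Moving 2 semitones up from B4 (the size of a major second) reaches C#5.

C#5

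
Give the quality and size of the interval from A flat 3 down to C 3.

minor sixth

Descending from Ab3 to C3 is the same interval as ascending C3 to Ab3.
C to A spans six letter names (C-D-E-F-G-A), so the interval is some kind of sixth.
A major sixth would be 9 semitones, but C3 to Ab3 is 8 — one semitone narrower, making it a minor sixth.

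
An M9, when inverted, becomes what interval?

minor seventh

First reduce the compound major ninth to its simple form, a major second.
Interval numbers invert to sum to nine: 2 + 7 = 9, so a second inverts to a seventh.
The quality also flips — major becomes minor — giving a minor seventh.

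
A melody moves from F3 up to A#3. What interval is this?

F to A spans three letter names (F-G-A), so the interval is some kind of third.
F3 to A#3 spans 5 semitones — one semitone wider than the major third (4) — giving an augmented third.

augmented 3rd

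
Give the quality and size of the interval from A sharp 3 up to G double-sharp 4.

M7

A to G spans seven letter names (A-B-C-D-E-F-G): a seventh.
A#3 to G##4 is 11 semitones, matching the major seventh exactly, so the quality is major.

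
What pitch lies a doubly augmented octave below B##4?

The letter stays B (same as the start), shifted an octave down.
A doubly augmented octave is 14 semitones; 14 semitones down from B##4 gives B3.

B3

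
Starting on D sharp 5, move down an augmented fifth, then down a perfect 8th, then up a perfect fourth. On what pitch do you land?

C 4

An augmented fifth down from D#5 is G4.
Down a perfect octave from G4: G3 (12 semitones down).
Up a perfect fourth from G3: C4 (5 semitones up).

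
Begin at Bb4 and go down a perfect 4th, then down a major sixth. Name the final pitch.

Ab3

Bb4 down a perfect fourth → F4 (5 semitones).
Down a major sixth from F4: Ab3 (9 semitones down).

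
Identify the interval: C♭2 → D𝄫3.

minor 9th

C to D spans two letter names (C-D), plus an octave — that makes it a ninth of some quality.
At 13 semitones, Cb2→Dbb3 falls one short of a major ninth: minor.
(Equivalently, a compound minor second: a minor second plus an octave.)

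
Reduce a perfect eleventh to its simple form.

perfect fourth

Subtracting seven from the interval number removes an octave: 11 − 7 = 4.
That makes a perfect eleventh a compound perfect fourth — an octave plus a perfect fourth.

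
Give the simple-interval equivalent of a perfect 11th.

Subtracting seven from the interval number removes an octave: 11 − 7 = 4.
So a perfect eleventh is an octave plus a perfect fourth. The quality is unchanged.

perfect 4th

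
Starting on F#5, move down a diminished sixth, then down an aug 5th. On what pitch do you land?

D#4

F#5 down a diminished sixth → A##4 (7 semitones).
Down an augmented fifth from A##4: D#4 (8 semitones down).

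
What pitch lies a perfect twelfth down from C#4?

The twelfth's letter: C down five letter names plus an octave → F.
A perfect twelfth is 19 semitones; 19 semitones down from C#4 gives F#2.

F#2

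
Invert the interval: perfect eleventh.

First reduce the compound perfect eleventh to its simple form, a perfect fourth.
The rule of nine gives the new number: 9 − 4 = 5, so a fourth becomes a fifth.
The quality also flips — perfect stays perfect — giving a perfect fifth.

perfect 5th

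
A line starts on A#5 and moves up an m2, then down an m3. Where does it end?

A#5 up a minor second → B5 (1 semitone).
B5 down a minor third → G#5 (3 semitones).

G#5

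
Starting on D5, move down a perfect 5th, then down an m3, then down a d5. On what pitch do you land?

Down a perfect fifth from D5: G4 (7 semitones down).
G4 down a minor third → E4 (3 semitones).
Down a diminished fifth from E4: A#3 (6 semitones down).

A#3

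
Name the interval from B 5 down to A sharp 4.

Descending from B5 to A#4 is the same interval as ascending A#4 to B5.
A to B spans two letter names (A-B), plus an octave, so the interval is some kind of ninth.
A major ninth would be 14 semitones, but A#4 to B5 is 13 — one semitone narrower, making it a minor ninth.
(Equivalently, a compound minor second: a minor second plus an octave.)

minor ninth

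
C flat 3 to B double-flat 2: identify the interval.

major second

Descending from Cb3 to Bbb2 is the same interval as ascending Bbb2 to Cb3.
B to C spans two letter names (B-C), so the interval is some kind of second.
Bbb2 to Cb3 is 2 semitones, matching the major second exactly, so the quality is major.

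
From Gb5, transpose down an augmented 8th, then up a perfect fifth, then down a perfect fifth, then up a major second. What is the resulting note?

Abb4

Gb5 down an augmented octave → Gbb4 (13 semitones).
Gbb4 up a perfect fifth → Dbb5 (7 semitones).
A perfect fifth down from Dbb5 is Gbb4.
Up a major second from Gbb4: Abb4 (2 semitones up).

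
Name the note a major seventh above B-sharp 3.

A-double-sharp 4

The seventh takes the letter from B up to A.
A major seventh spans 11 semitones, so from B#3 the target pitch is A##4.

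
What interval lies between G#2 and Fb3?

doubly diminished 7th

G to F spans seven letter names (G-A-B-C-D-E-F), so the interval is some kind of seventh.
A major seventh would be 11 semitones; G#2 to Fb3 is 8, three semitones narrower, so the interval is doubly diminished.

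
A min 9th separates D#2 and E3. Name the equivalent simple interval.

Each octave removed subtracts seven from the number: 9 − 7 = 2.
So a minor ninth is an octave plus a minor second. The quality is unchanged.

minor 2nd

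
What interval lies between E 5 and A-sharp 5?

E to A spans four letter names (E-F-G-A): a fourth.
The perfect fourth is 5 semitones; here we have 6, one semitone wider: augmented.

A4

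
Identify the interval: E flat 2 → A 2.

augmented 4th

E to A spans four letter names (E-F-G-A): a fourth.
Eb2 to A2 spans 6 semitones — one semitone wider than the perfect fourth (5) — giving an augmented fourth.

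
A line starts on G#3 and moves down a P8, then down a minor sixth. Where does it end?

Down a perfect octave from G#3: G#2 (12 semitones down).
G#2 down a minor sixth → B#1 (8 semitones).

B#1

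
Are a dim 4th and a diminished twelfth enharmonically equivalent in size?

No

4 semitones (diminished fourth) vs 18 semitones (diminished twelfth): not equal.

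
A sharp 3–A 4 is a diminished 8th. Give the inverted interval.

Inverted interval numbers add to nine, so an octave pairs with a unison (8 + 1 = 9).
And diminished becomes augmented under inversion, so we get an augmented unison.

augmented 1st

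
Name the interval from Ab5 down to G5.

Descending from Ab5 to G5 is the same interval as ascending G5 to Ab5.
G to A spans two letter names (G-A): a second.
G5 to Ab5 is 1 semitone, a half step short of the major second (2), so this is minor.

minor 2nd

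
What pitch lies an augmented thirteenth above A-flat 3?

F-sharp 5

The thirteenth's letter: A up six letter names plus an octave → F.
Moving 22 semitones up from Ab3 (the size of an augmented thirteenth) reaches F#5.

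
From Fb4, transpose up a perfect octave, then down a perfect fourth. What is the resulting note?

Cb5

Fb4 up a perfect octave → Fb5 (12 semitones).
A perfect fourth down from Fb5 is Cb5.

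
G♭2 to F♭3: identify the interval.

G to F spans seven letter names (G-A-B-C-D-E-F): a seventh.
Gb2 to Fb3 is 10 semitones, a half step short of the major seventh (11), so this is minor.

minor 7th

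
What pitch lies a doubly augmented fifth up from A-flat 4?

Five letter names up from A: E.
Moving 9 semitones up from Ab4 (the size of a doubly augmented fifth) reaches E#5.

E-sharp 5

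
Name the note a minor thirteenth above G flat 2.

The thirteenth's letter: G up six letter names plus an octave → E.
A minor thirteenth spans 20 semitones, so from Gb2 the target pitch is Ebb4.

E double-flat 4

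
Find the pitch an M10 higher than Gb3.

Bb4

The tenth's letter: G up three letter names plus an octave → B.
A major tenth is 16 semitones; 16 semitones up from Gb3 gives Bb4.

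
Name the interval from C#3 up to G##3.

C to G spans five letter names (C-D-E-F-G), so the interval is some kind of fifth.
The perfect fifth is 7 semitones; here we have 8, one semitone wider: augmented.

augmented fifth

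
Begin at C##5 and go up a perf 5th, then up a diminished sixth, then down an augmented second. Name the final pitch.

C##5 up a perfect fifth → G##5 (7 semitones).
G##5 up a diminished sixth → E6 (7 semitones).
An augmented second down from E6 is Db6.

Db6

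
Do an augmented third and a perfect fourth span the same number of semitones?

Yes

Both span 5 semitones: an augmented third and a perfect fourth are the same chromatic distance.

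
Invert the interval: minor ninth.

major seventh

First reduce the compound minor ninth to its simple form, a minor second.
Interval numbers invert to sum to nine: 2 + 7 = 9, so a second inverts to a seventh.
And minor becomes major under inversion, so we get a major seventh.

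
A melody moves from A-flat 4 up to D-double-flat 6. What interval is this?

A to D spans four letter names (A-B-C-D), plus an octave, so the interval is some kind of eleventh.
Ab4 to Dbb6 spans 16 semitones — one semitone narrower than the perfect eleventh (17) — giving a diminished eleventh.
(Equivalently, a compound diminished fourth: a diminished fourth plus an octave.)

diminished eleventh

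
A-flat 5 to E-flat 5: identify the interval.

Descending from Ab5 to Eb5 is the same interval as ascending Eb5 to Ab5.
E to A spans four letter names (E-F-G-A), so the interval is some kind of fourth.
Eb5 to Ab5 is 5 semitones, matching the perfect fourth exactly, so the quality is perfect.

perfect 4th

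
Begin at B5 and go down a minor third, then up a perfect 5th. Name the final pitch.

D#6

B5 down a minor third → G#5 (3 semitones).
G#5 up a perfect fifth → D#6 (7 semitones).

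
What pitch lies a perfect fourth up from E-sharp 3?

Four letter names up from E: A.
A perfect fourth is 5 semitones; 5 semitones up from E#3 gives A#3.

A-sharp 3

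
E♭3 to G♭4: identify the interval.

minor tenth

E to G spans three letter names (E-F-G), plus an octave — that makes it a tenth of some quality.
A major tenth would be 16 semitones, but Eb3 to Gb4 is 15 — one semitone narrower, making it a minor tenth.
(Equivalently, a compound minor third: a minor third plus an octave.)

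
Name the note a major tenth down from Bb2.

Three letters down from B (plus an octave) reaches G.
Moving 16 semitones down from Bb2 (the size of a major tenth) reaches Gb1.

Gb1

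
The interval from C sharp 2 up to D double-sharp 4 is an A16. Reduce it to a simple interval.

Subtracting seven from the interval number removes an octave: 16 − 14 = 2.
That makes an augmented sixteenth a compound augmented second — 2 octaves plus an augmented second.

augmented second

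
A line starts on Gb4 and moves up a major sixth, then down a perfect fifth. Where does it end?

Up a major sixth from Gb4: Eb5 (9 semitones up).
Eb5 down a perfect fifth → Ab4 (7 semitones).

Ab4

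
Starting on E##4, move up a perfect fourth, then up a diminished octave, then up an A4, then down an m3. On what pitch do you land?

B##5

A perfect fourth up from E##4 is A##4.
A diminished octave up from A##4 is A#5.
A#5 up an augmented fourth → D##6 (6 semitones).
D##6 down a minor third → B##5 (3 semitones).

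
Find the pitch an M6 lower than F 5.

Six letter names down from F: A.
A major sixth is 9 semitones; 9 semitones down from F5 gives Ab4.

A flat 4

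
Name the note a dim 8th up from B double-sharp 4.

An octave keeps the letter name B, an octave up from B.
A diminished octave spans 11 semitones, so from B##4 the target pitch is B#5.

B sharp 5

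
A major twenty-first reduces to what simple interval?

major 7th

Take out 2 octaves (14 from the number): 21 − 14 = 7.
So a major twenty-first is 2 octaves plus a major seventh. The quality is unchanged.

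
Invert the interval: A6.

The rule of nine gives the new number: 9 − 6 = 3, so a sixth becomes a third.
Quality inverts too: augmented becomes diminished. That makes the inversion a diminished third.

d3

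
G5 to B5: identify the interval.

major third

G to B spans three letter names (G-A-B) — that makes it a third of some quality.
The major third spans 4 semitones, and G5 to B5 is exactly 4 semitones — so this is a major third.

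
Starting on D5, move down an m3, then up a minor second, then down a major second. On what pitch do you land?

Bb4

A minor third down from D5 is B4.
B4 up a minor second → C5 (1 semitone).
Down a major second from C5: Bb4 (2 semitones down).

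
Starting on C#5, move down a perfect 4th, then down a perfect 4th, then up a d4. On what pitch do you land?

G4

Down a perfect fourth from C#5: G#4 (5 semitones down).
G#4 down a perfect fourth → D#4 (5 semitones).
A diminished fourth up from D#4 is G4.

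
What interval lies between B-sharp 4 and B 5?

diminished octave

B to B is the same letter name, plus an octave, so the interval is some kind of octave.
The perfect octave is 12 semitones; here we have 11, one semitone narrower: diminished.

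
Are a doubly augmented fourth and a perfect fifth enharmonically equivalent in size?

Yes

A doubly augmented fourth = 7 semitones = a perfect fifth; enharmonically equal.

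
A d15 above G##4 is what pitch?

G#6

A fifteenth keeps the letter name G, two octaves up from G.
Moving 23 semitones up from G##4 (the size of a diminished fifteenth) reaches G#6.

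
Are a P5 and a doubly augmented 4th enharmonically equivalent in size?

A perfect fifth = 7 semitones = a doubly augmented fourth; enharmonically equal.

Yes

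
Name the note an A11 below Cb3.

Counting four letter names plus an octave down from C lands on G.
An augmented eleventh is 18 semitones; 18 semitones down from Cb3 gives Gbb1.

Gbb1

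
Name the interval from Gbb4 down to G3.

Descending from Gbb4 to G3 is the same interval as ascending G3 to Gbb4.
G to G is the same letter name, plus an octave — that makes it an octave of some quality.
The perfect octave is 12 semitones; here we have 10, two semitones narrower: doubly diminished.

dd8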